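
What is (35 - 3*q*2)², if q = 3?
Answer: 289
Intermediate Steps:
(35 - 3*q*2)² = (35 - 3*3*2)² = (35 - 9*2)² = (35 - 18)² = 17² = 289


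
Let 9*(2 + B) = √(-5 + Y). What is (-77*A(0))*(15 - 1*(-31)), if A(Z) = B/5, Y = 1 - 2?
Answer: 7084/5 - 3542*I*√6/45 ≈ 1416.8 - 192.8*I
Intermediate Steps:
Y = -1
B = -2 + I*√6/9 (B = -2 + √(-5 - 1)/9 = -2 + √(-6)/9 = -2 + (I*√6)/9 = -2 + I*√6/9 ≈ -2.0 + 0.27217*I)
A(Z) = -⅖ + I*√6/45 (A(Z) = (-2 + I*√6/9)/5 = (-2 + I*√6/9)*(⅕) = -⅖ + I*√6/45)
(-77*A(0))*(15 - 1*(-31)) = (-77*(-⅖ + I*√6/45))*(15 - 1*(-31)) = (154/5 - 77*I*√6/45)*(15 + 31) = (154/5 - 77*I*√6/45)*46 = 7084/5 - 3542*I*√6/45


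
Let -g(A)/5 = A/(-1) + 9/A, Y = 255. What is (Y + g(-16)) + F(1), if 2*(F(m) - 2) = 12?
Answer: 2973/16 ≈ 185.81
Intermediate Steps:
F(m) = 8 (F(m) = 2 + (½)*12 = 2 + 6 = 8)
g(A) = -45/A + 5*A (g(A) = -5*(A/(-1) + 9/A) = -5*(A*(-1) + 9/A) = -5*(-A + 9/A) = -45/A + 5*A)
(Y + g(-16)) + F(1) = (255 + (-45/(-16) + 5*(-16))) + 8 = (255 + (-45*(-1/16) - 80)) + 8 = (255 + (45/16 - 80)) + 8 = (255 - 1235/16) + 8 = 2845/16 + 8 = 2973/16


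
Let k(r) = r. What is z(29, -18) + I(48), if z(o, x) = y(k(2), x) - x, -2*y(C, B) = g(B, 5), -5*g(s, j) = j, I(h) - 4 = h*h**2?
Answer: 221229/2 ≈ 1.1061e+5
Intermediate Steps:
I(h) = 4 + h**3 (I(h) = 4 + h*h**2 = 4 + h**3)
g(s, j) = -j/5
y(C, B) = 1/2 (y(C, B) = -(-1)*5/10 = -1/2*(-1) = 1/2)
z(o, x) = 1/2 - x
z(29, -18) + I(48) = (1/2 - 1*(-18)) + (4 + 48**3) = (1/2 + 18) + (4 + 110592) = 37/2 + 110596 = 221229/2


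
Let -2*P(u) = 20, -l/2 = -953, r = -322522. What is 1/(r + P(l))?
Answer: -1/322532 ≈ -3.1005e-6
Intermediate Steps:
l = 1906 (l = -2*(-953) = 1906)
P(u) = -10 (P(u) = -½*20 = -10)
1/(r + P(l)) = 1/(-322522 - 10) = 1/(-322532) = -1/322532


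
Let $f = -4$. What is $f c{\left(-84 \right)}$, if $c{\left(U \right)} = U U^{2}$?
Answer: $2370816$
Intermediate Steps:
$c{\left(U \right)} = U^{3}$
$f c{\left(-84 \right)} = - 4 \left(-84\right)^{3} = \left(-4\right) \left(-592704\right) = 2370816$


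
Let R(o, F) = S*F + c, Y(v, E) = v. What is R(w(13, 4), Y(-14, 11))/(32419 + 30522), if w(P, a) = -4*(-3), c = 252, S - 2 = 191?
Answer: -2450/62941 ≈ -0.038925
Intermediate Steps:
S = 193 (S = 2 + 191 = 193)
w(P, a) = 12
R(o, F) = 252 + 193*F (R(o, F) = 193*F + 252 = 252 + 193*F)
R(w(13, 4), Y(-14, 11))/(32419 + 30522) = (252 + 193*(-14))/(32419 + 30522) = (252 - 2702)/62941 = -2450*1/62941 = -2450/62941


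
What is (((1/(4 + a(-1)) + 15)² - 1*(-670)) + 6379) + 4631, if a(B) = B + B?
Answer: 47681/4 ≈ 11920.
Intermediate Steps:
a(B) = 2*B
(((1/(4 + a(-1)) + 15)² - 1*(-670)) + 6379) + 4631 = (((1/(4 + 2*(-1)) + 15)² - 1*(-670)) + 6379) + 4631 = (((1/(4 - 2) + 15)² + 670) + 6379) + 4631 = (((1/2 + 15)² + 670) + 6379) + 4631 = (((½ + 15)² + 670) + 6379) + 4631 = (((31/2)² + 670) + 6379) + 4631 = ((961/4 + 670) + 6379) + 4631 = (3641/4 + 6379) + 4631 = 29157/4 + 4631 = 47681/4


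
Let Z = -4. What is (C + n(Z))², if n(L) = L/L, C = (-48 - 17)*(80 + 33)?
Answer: 53934336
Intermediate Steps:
C = -7345 (C = -65*113 = -7345)
n(L) = 1
(C + n(Z))² = (-7345 + 1)² = (-7344)² = 53934336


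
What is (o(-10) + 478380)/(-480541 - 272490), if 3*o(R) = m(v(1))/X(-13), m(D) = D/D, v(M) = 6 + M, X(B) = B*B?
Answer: -242538661/381786717 ≈ -0.63527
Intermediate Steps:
X(B) = B²
m(D) = 1
o(R) = 1/507 (o(R) = (1/(-13)²)/3 = (1/169)/3 = (1*(1/169))/3 = (⅓)*(1/169) = 1/507)
(o(-10) + 478380)/(-480541 - 272490) = (1/507 + 478380)/(-480541 - 272490) = (242538661/507)/(-753031) = (242538661/507)*(-1/753031) = -242538661/381786717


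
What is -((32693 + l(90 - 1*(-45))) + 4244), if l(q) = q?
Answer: -37072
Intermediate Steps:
-((32693 + l(90 - 1*(-45))) + 4244) = -((32693 + (90 - 1*(-45))) + 4244) = -((32693 + (90 + 45)) + 4244) = -((32693 + 135) + 4244) = -(32828 + 4244) = -1*37072 = -37072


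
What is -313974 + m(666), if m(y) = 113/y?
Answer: -209106571/666 ≈ -3.1397e+5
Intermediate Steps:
-313974 + m(666) = -313974 + 113/666 = -209106571/666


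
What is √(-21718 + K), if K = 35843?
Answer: 5*√565 ≈ 118.85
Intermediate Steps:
√(-21718 + K) = √(-21718 + 35843) = √14125 = 5*√565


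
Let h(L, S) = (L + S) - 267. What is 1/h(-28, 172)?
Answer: -1/123 ≈ -0.0081301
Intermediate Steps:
h(L, S) = -267 + L + S
1/h(-28, 172) = 1/(-267 - 28 + 172) = 1/(-123) = -1/123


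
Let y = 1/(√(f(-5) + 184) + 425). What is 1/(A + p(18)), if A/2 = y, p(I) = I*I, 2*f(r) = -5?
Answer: 14616136/4735696915 + 11*√6/18942787660 ≈ 0.0030864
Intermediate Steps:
f(r) = -5/2 (f(r) = (½)*(-5) = -5/2)
p(I) = I²
y = 1/(425 + 11*√6/2) (y = 1/(√(-5/2 + 184) + 425) = 1/(√(363/2) + 425) = 1/(11*√6/2 + 425) = 1/(425 + 11*√6/2) ≈ 0.0022806)
A = 1700/360887 - 22*√6/360887 (A = 2*(850/360887 - 11*√6/360887) = 1700/360887 - 22*√6/360887 ≈ 0.0045613)
1/(A + p(18)) = 1/((1700/360887 - 22*√6/360887) + 18²) = 1/((1700/360887 - 22*√6/360887) + 324) = 1/(116929088/360887 - 22*√6/360887)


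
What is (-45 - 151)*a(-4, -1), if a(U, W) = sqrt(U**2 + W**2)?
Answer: -196*sqrt(17) ≈ -808.13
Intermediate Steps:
(-45 - 151)*a(-4, -1) = (-45 - 151)*sqrt((-4)**2 + (-1)**2) = -196*sqrt(16 + 1) = -196*sqrt(17)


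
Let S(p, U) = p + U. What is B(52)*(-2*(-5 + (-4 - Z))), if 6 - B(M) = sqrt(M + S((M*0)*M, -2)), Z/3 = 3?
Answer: 216 - 180*sqrt(2) ≈ -38.558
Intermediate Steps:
Z = 9 (Z = 3*3 = 9)
S(p, U) = U + p
B(M) = 6 - sqrt(-2 + M) (B(M) = 6 - sqrt(M + (-2 + (M*0)*M)) = 6 - sqrt(M + (-2 + 0*M)) = 6 - sqrt(M + (-2 + 0)) = 6 - sqrt(M - 2) = 6 - sqrt(-2 + M))
B(52)*(-2*(-5 + (-4 - Z))) = (6 - sqrt(-2 + 52))*(-2*(-5 + (-4 - 1*9))) = (6 - sqrt(50))*(-2*(-5 + (-4 - 9))) = (6 - 5*sqrt(2))*(-2*(-5 - 13)) = (6 - 5*sqrt(2))*(-2*(-18)) = (6 - 5*sqrt(2))*36 = 216 - 180*sqrt(2)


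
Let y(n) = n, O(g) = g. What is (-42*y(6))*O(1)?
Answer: -252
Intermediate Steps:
(-42*y(6))*O(1) = -42*6*1 = -252*1 = -252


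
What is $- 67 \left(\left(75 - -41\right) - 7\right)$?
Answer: $-7303$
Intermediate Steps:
$- 67 \left(\left(75 - -41\right) - 7\right) = - 67 \left(\left(75 + 41\right) - 7\right) = - 67 \left(116 - 7\right) = \left(-67\right) 109 = -7303$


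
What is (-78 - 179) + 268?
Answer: 11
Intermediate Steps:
(-78 - 179) + 268 = -257 + 268 = 11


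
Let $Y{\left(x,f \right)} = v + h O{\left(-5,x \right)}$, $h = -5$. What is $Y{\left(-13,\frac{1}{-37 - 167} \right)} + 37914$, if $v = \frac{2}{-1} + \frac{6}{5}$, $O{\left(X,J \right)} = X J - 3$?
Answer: $\frac{188016}{5} \approx 37603.0$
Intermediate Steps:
$O{\left(X,J \right)} = -3 + J X$ ($O{\left(X,J \right)} = J X - 3 = -3 + J X$)
$v = - \frac{4}{5}$ ($v = 2 \left(-1\right) + 6 \cdot \frac{1}{5} = -2 + \frac{6}{5} = - \frac{4}{5} \approx -0.8$)
$Y{\left(x,f \right)} = \frac{71}{5} + 25 x$ ($Y{\left(x,f \right)} = - \frac{4}{5} - 5 \left(-3 + x \left(-5\right)\right) = - \frac{4}{5} - 5 \left(-3 - 5 x\right) = - \frac{4}{5} + \left(15 + 25 x\right) = \frac{71}{5} + 25 x$)
$Y{\left(-13,\frac{1}{-37 - 167} \right)} + 37914 = \left(\frac{71}{5} + 25 \left(-13\right)\right) + 37914 = \left(\frac{71}{5} - 325\right) + 37914 = - \frac{1554}{5} + 37914 = \frac{188016}{5}$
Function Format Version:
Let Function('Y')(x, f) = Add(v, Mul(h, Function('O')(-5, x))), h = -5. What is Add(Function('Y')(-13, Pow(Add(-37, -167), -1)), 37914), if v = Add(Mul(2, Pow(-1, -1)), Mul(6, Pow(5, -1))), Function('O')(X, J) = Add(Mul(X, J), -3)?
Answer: Rational(188016, 5) ≈ 37603.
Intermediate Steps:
Function('O')(X, J) = Add(-3, Mul(J, X)) (Function('O')(X, J) = Add(Mul(J, X), -3) = Add(-3, Mul(J, X)))
v = Rational(-4, 5) (v = Add(Mul(2, -1), Mul(6, Rational(1, 5))) = Add(-2, Rational(6, 5)) = Rational(-4, 5) ≈ -0.80000)
Function('Y')(x, f) = Add(Rational(71, 5), Mul(25, x)) (Function('Y')(x, f) = Add(Rational(-4, 5), Mul(-5, Add(-3, Mul(x, -5)))) = Add(Rational(-4, 5), Mul(-5, Add(-3, Mul(-5, x)))) = Add(Rational(-4, 5), Add(15, Mul(25, x))) = Add(Rational(71, 5), Mul(25, x)))
Add(Function('Y')(-13, Pow(Add(-37, -167), -1)), 37914) = Add(Add(Rational(71, 5), Mul(25, -13)), 37914) = Add(Add(Rational(71, 5), -325), 37914) = Add(Rational(-1554, 5), 37914) = Rational(188016, 5)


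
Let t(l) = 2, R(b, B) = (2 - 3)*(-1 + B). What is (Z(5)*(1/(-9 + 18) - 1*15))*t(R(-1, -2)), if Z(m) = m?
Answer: -1340/9 ≈ -148.89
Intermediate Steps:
R(b, B) = 1 - B (R(b, B) = -(-1 + B) = 1 - B)
(Z(5)*(1/(-9 + 18) - 1*15))*t(R(-1, -2)) = (5*(1/(-9 + 18) - 1*15))*2 = (5*(1/9 - 15))*2 = (5*(⅑ - 15))*2 = (5*(-134/9))*2 = -670/9*2 = -1340/9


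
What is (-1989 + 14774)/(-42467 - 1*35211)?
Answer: -12785/77678 ≈ -0.16459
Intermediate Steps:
(-1989 + 14774)/(-42467 - 1*35211) = 12785/(-42467 - 35211) = 12785/(-77678) = 12785*(-1/77678) = -12785/77678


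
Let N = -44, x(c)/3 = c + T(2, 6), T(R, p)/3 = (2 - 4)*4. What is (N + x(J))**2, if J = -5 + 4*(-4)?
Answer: 32041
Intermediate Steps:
T(R, p) = -24 (T(R, p) = 3*((2 - 4)*4) = 3*(-2*4) = 3*(-8) = -24)
J = -21 (J = -5 - 16 = -21)
x(c) = -72 + 3*c (x(c) = 3*(c - 24) = 3*(-24 + c) = -72 + 3*c)
(N + x(J))**2 = (-44 + (-72 + 3*(-21)))**2 = (-44 + (-72 - 63))**2 = (-44 - 135)**2 = (-179)**2 = 32041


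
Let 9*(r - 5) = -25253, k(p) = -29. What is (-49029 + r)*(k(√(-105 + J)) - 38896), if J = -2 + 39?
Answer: 2017478425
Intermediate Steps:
J = 37
r = -25208/9 (r = 5 + (⅑)*(-25253) = 5 - 25253/9 = -25208/9 ≈ -2800.9)
(-49029 + r)*(k(√(-105 + J)) - 38896) = (-49029 - 25208/9)*(-29 - 38896) = -466469/9*(-38925) = 2017478425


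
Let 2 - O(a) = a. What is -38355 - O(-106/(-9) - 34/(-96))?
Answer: -5521661/144 ≈ -38345.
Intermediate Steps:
O(a) = 2 - a
-38355 - O(-106/(-9) - 34/(-96)) = -38355 - (2 - (-106/(-9) - 34/(-96))) = -38355 - (2 - (-106*(-1/9) - 34*(-1/96))) = -38355 - (2 - (106/9 + 17/48)) = -38355 - (2 - 1*1747/144) = -38355 - (2 - 1747/144) = -38355 - 1*(-1459/144) = -38355 + 1459/144 = -5521661/144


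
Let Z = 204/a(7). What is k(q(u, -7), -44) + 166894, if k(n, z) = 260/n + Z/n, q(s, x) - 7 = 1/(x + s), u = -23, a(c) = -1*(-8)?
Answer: 34889411/209 ≈ 1.6694e+5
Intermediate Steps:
a(c) = 8
q(s, x) = 7 + 1/(s + x) (q(s, x) = 7 + 1/(x + s) = 7 + 1/(s + x))
Z = 51/2 (Z = 204/8 = 204*(⅛) = 51/2 ≈ 25.500)
k(n, z) = 571/(2*n) (k(n, z) = 260/n + 51/(2*n) = 571/(2*n))
k(q(u, -7), -44) + 166894 = 571/(2*(((1 + 7*(-23) + 7*(-7))/(-23 - 7)))) + 166894 = 571/(2*(((1 - 161 - 49)/(-30)))) + 166894 = 571/(2*((-1/30*(-209)))) + 166894 = 571/(2*(209/30)) + 166894 = (571/2)*(30/209) + 166894 = 8565/209 + 166894 = 34889411/209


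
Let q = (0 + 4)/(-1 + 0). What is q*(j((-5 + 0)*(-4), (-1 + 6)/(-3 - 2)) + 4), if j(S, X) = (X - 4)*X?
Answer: -36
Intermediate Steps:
j(S, X) = X*(-4 + X) (j(S, X) = (-4 + X)*X = X*(-4 + X))
q = -4 (q = 4/(-1) = 4*(-1) = -4)
q*(j((-5 + 0)*(-4), (-1 + 6)/(-3 - 2)) + 4) = -4*(((-1 + 6)/(-3 - 2))*(-4 + (-1 + 6)/(-3 - 2)) + 4) = -4*((5/(-5))*(-4 + 5/(-5)) + 4) = -4*((5*(-⅕))*(-4 + 5*(-⅕)) + 4) = -4*(-(-4 - 1) + 4) = -4*(-1*(-5) + 4) = -4*(5 + 4) = -4*9 = -36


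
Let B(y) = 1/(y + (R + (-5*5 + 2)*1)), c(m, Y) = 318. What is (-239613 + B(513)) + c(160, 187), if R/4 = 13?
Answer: -129697889/542 ≈ -2.3930e+5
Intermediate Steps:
R = 52 (R = 4*13 = 52)
B(y) = 1/(29 + y) (B(y) = 1/(y + (52 + (-5*5 + 2)*1)) = 1/(y + (52 + (-25 + 2)*1)) = 1/(y + (52 - 23*1)) = 1/(y + (52 - 23)) = 1/(y + 29) = 1/(29 + y))
(-239613 + B(513)) + c(160, 187) = (-239613 + 1/(29 + 513)) + 318 = (-239613 + 1/542) + 318 = -129870245/542 + 318 = -129697889/542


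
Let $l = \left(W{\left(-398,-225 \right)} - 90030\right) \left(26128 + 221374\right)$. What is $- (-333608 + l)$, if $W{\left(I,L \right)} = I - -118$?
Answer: $22352239228$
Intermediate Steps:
$W{\left(I,L \right)} = 118 + I$ ($W{\left(I,L \right)} = I + 118 = 118 + I$)
$l = -22351905620$ ($l = \left(\left(118 - 398\right) - 90030\right) \left(26128 + 221374\right) = \left(-280 - 90030\right) 247502 = \left(-90310\right) 247502 = -22351905620$)
$- (-333608 + l) = - (-333608 - 22351905620) = \left(-1\right) \left(-22352239228\right) = 22352239228$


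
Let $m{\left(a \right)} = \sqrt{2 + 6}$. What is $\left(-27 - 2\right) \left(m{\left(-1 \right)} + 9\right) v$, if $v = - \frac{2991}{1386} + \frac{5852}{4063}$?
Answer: $\frac{117205269}{625702} + \frac{39068423 \sqrt{2}}{938553} \approx 246.19$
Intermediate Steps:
$m{\left(a \right)} = 2 \sqrt{2}$ ($m{\left(a \right)} = \sqrt{8} = 2 \sqrt{2}$)
$v = - \frac{1347187}{1877106}$ ($v = \left(-2991\right) \frac{1}{1386} + 5852 \cdot \frac{1}{4063} = - \frac{997}{462} + \frac{5852}{4063} = - \frac{1347187}{1877106} \approx -0.71769$)
$\left(-27 - 2\right) \left(m{\left(-1 \right)} + 9\right) v = \left(-27 - 2\right) \left(2 \sqrt{2} + 9\right) \left(- \frac{1347187}{1877106}\right) = - 29 \left(9 + 2 \sqrt{2}\right) \left(- \frac{1347187}{1877106}\right) = \left(-261 - 58 \sqrt{2}\right) \left(- \frac{1347187}{1877106}\right) = \frac{117205269}{625702} + \frac{39068423 \sqrt{2}}{938553}$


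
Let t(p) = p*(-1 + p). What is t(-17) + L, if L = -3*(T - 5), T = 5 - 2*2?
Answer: 318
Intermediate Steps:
T = 1 (T = 5 - 4 = 1)
L = 12 (L = -3*(1 - 5) = -3*(-4) = 12)
t(-17) + L = -17*(-1 - 17) + 12 = -17*(-18) + 12 = 306 + 12 = 318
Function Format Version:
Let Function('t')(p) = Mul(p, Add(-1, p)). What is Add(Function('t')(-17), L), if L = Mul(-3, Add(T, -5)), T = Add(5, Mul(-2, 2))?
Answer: 318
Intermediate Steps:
T = 1 (T = Add(5, -4) = 1)
L = 12 (L = Mul(-3, Add(1, -5)) = Mul(-3, -4) = 12)
Add(Function('t')(-17), L) = Add(Mul(-17, Add(-1, -17)), 12) = Add(Mul(-17, -18), 12) = Add(306, 12) = 318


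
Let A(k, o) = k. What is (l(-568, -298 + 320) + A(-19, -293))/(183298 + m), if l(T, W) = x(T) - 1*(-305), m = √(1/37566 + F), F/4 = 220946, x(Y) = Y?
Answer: -1941787892376/1262115158269319 + 846*√138577758955630/1262115158269319 ≈ -0.0015306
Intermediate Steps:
F = 883784 (F = 4*220946 = 883784)
m = √138577758955630/12522 (m = √(1/37566 + 883784) = √(33200229745/37566) = √138577758955630/12522 ≈ 940.10)
l(T, W) = 305 + T (l(T, W) = T - 1*(-305) = T + 305 = 305 + T)
(l(-568, -298 + 320) + A(-19, -293))/(183298 + m) = ((305 - 568) - 19)/(183298 + √138577758955630/12522) = (-263 - 19)/(183298 + √138577758955630/12522) = -282/(183298 + √138577758955630/12522)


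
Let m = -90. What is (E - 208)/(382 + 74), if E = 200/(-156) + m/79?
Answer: -162077/351234 ≈ -0.46145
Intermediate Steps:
E = -7460/3081 (E = 200/(-156) - 90/79 = 200*(-1/156) - 90*1/79 = -50/39 - 90/79 = -7460/3081 ≈ -2.4213)
(E - 208)/(382 + 74) = (-7460/3081 - 208)/(382 + 74) = -648308/3081/456 = -648308/3081*1/456 = -162077/351234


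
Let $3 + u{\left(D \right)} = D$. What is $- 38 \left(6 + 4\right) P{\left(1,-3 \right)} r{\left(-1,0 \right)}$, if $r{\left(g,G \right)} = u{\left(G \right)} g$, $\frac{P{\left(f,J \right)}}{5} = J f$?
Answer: $17100$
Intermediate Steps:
$P{\left(f,J \right)} = 5 J f$
$u{\left(D \right)} = -3 + D$
$r{\left(g,G \right)} = g \left(-3 + G\right)$ ($r{\left(g,G \right)} = \left(-3 + G\right) g = g \left(-3 + G\right)$)
$- 38 \left(6 + 4\right) P{\left(1,-3 \right)} r{\left(-1,0 \right)} = - 38 \left(6 + 4\right) 5 \left(-3\right) 1 \left(- (-3 + 0)\right) = - 38 \cdot 10 \left(-15\right) \left(\left(-1\right) \left(-3\right)\right) = \left(-38\right) \left(-150\right) 3 = 5700 \cdot 3 = 17100$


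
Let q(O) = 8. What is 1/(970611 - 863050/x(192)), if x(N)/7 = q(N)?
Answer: 28/26745583 ≈ 1.0469e-6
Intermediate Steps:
x(N) = 56 (x(N) = 7*8 = 56)
1/(970611 - 863050/x(192)) = 1/(970611 - 863050/56) = 1/(970611 - 863050*1/56) = 1/(970611 - 431525/28) = 1/(26745583/28) = 28/26745583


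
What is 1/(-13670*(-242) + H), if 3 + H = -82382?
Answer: 1/3225755 ≈ 3.1000e-7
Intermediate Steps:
H = -82385 (H = -3 - 82382 = -82385)
1/(-13670*(-242) + H) = 1/(-13670*(-242) - 82385) = 1/(3308140 - 82385) = 1/3225755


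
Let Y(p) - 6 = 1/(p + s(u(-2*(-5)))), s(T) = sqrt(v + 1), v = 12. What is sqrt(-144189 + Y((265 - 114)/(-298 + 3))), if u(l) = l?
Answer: sqrt(21771928 - 42533985*sqrt(13))/sqrt(-151 + 295*sqrt(13)) ≈ 379.71*I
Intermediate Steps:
s(T) = sqrt(13) (s(T) = sqrt(12 + 1) = sqrt(13))
Y(p) = 6 + 1/(p + sqrt(13))
sqrt(-144189 + Y((265 - 114)/(-298 + 3))) = sqrt(-144189 + (1 + 6*((265 - 114)/(-298 + 3)) + 6*sqrt(13))/((265 - 114)/(-298 + 3) + sqrt(13))) = sqrt(-144189 + (1 + 6*(151/(-295)) + 6*sqrt(13))/(151/(-295) + sqrt(13))) = sqrt(-144189 + (1 + 6*(151*(-1/295)) + 6*sqrt(13))/(151*(-1/295) + sqrt(13))) = sqrt(-144189 + (1 + 6*(-151/295) + 6*sqrt(13))/(-151/295 + sqrt(13))) = sqrt(-144189 + (1 - 906/295 + 6*sqrt(13))/(-151/295 + sqrt(13))) = sqrt(-144189 + (-611/295 + 6*sqrt(13))/(-151/295 + sqrt(13)))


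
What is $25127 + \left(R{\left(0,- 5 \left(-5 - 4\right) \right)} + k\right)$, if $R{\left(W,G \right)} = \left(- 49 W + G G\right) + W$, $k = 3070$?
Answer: $30222$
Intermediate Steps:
$R{\left(W,G \right)} = G^{2} - 48 W$ ($R{\left(W,G \right)} = \left(- 49 W + G^{2}\right) + W = \left(G^{2} - 49 W\right) + W = G^{2} - 48 W$)
$25127 + \left(R{\left(0,- 5 \left(-5 - 4\right) \right)} + k\right) = 25127 + \left(\left(\left(- 5 \left(-5 - 4\right)\right)^{2} - 0\right) + 3070\right) = 25127 + \left(\left(\left(\left(-5\right) \left(-9\right)\right)^{2} + 0\right) + 3070\right) = 25127 + \left(\left(45^{2} + 0\right) + 3070\right) = 25127 + \left(\left(2025 + 0\right) + 3070\right) = 25127 + \left(2025 + 3070\right) = 25127 + 5095 = 30222$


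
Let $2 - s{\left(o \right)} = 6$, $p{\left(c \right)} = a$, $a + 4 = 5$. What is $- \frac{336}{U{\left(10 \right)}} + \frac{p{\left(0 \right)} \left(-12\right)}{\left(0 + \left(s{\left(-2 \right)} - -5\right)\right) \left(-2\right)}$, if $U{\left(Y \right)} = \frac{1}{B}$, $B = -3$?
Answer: $1014$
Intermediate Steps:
$a = 1$ ($a = -4 + 5 = 1$)
$p{\left(c \right)} = 1$
$s{\left(o \right)} = -4$ ($s{\left(o \right)} = 2 - 6 = -4$)
$U{\left(Y \right)} = - \frac{1}{3}$ ($U{\left(Y \right)} = \frac{1}{-3} = - \frac{1}{3}$)
$- \frac{336}{U{\left(10 \right)}} + \frac{p{\left(0 \right)} \left(-12\right)}{\left(0 + \left(s{\left(-2 \right)} - -5\right)\right) \left(-2\right)} = - \frac{336}{- \frac{1}{3}} + \frac{1 \left(-12\right)}{\left(0 - -1\right) \left(-2\right)} = \left(-336\right) \left(-3\right) - \frac{12}{\left(0 + \left(-4 + 5\right)\right) \left(-2\right)} = 1008 - \frac{12}{\left(0 + 1\right) \left(-2\right)} = 1008 - \frac{12}{1 \left(-2\right)} = 1008 - \frac{12}{-2} = 1008 - -6 = 1008 + 6 = 1014$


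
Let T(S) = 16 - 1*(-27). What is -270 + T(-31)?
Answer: -227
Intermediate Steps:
T(S) = 43 (T(S) = 16 + 27 = 43)
-270 + T(-31) = -270 + 43 = -227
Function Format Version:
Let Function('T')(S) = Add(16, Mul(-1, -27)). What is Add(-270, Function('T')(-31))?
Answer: -227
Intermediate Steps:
Function('T')(S) = 43 (Function('T')(S) = Add(16, 27) = 43)
Add(-270, Function('T')(-31)) = Add(-270, 43) = -227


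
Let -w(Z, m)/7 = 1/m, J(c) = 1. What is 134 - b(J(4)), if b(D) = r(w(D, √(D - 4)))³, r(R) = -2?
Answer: 142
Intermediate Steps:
w(Z, m) = -7/m
b(D) = -8 (b(D) = (-2)³ = -8)
134 - b(J(4)) = 134 - 1*(-8) = 134 + 8 = 142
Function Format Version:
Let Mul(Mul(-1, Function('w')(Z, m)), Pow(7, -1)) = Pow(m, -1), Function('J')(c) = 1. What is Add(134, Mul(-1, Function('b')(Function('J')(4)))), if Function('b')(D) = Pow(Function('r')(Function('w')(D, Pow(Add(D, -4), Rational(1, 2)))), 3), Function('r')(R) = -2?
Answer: 142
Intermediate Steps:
Function('w')(Z, m) = Mul(-7, Pow(m, -1))
Function('b')(D) = -8 (Function('b')(D) = Pow(-2, 3) = -8)
Add(134, Mul(-1, Function('b')(Function('J')(4)))) = Add(134, Mul(-1, -8)) = Add(134, 8) = 142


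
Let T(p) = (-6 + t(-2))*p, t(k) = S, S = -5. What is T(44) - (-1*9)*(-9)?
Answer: -565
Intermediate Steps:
t(k) = -5
T(p) = -11*p (T(p) = (-6 - 5)*p = -11*p)
T(44) - (-1*9)*(-9) = -11*44 - (-1*9)*(-9) = -484 - (-9)*(-9) = -484 - 1*81 = -484 - 81 = -565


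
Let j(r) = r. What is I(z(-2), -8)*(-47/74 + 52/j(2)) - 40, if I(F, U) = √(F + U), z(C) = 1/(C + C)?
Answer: -40 + 1877*I*√33/148 ≈ -40.0 + 72.855*I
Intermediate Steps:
z(C) = 1/(2*C)
I(z(-2), -8)*(-47/74 + 52/j(2)) - 40 = √((½)/(-2) - 8)*(-47/74 + 52/2) - 40 = √((½)*(-½) - 8)*(-47*1/74 + 52*(½)) - 40 = √(-¼ - 8)*(-47/74 + 26) - 40 = √(-33/4)*(1877/74) - 40 = (I*√33/2)*(1877/74) - 40 = 1877*I*√33/148 - 40 = -40 + 1877*I*√33/148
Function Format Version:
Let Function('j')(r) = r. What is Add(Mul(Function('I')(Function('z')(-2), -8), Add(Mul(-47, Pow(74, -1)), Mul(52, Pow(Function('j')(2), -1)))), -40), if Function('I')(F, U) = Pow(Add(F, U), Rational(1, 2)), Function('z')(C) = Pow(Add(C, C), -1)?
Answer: Add(-40, Mul(Rational(1877, 148), I, Pow(33, Rational(1, 2)))) ≈ Add(-40.000, Mul(72.855, I))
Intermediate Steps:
Function('z')(C) = Mul(Rational(1, 2), Pow(C, -1)) (Function('z')(C) = Pow(Mul(2, C), -1) = Mul(Rational(1, 2), Pow(C, -1)))
Add(Mul(Function('I')(Function('z')(-2), -8), Add(Mul(-47, Pow(74, -1)), Mul(52, Pow(Function('j')(2), -1)))), -40) = Add(Mul(Pow(Add(Mul(Rational(1, 2), Pow(-2, -1)), -8), Rational(1, 2)), Add(Mul(-47, Pow(74, -1)), Mul(52, Pow(2, -1)))), -40) = Add(Mul(Pow(Add(Mul(Rational(1, 2), Rational(-1, 2)), -8), Rational(1, 2)), Add(Mul(-47, Rational(1, 74)), Mul(52, Rational(1, 2)))), -40) = Add(Mul(Pow(Add(Rational(-1, 4), -8), Rational(1, 2)), Add(Rational(-47, 74), 26)), -40) = Add(Mul(Pow(Rational(-33, 4), Rational(1, 2)), Rational(1877, 74)), -40) = Add(Mul(Mul(Rational(1, 2), I, Pow(33, Rational(1, 2))), Rational(1877, 74)), -40) = Add(Mul(Rational(1877, 148), I, Pow(33, Rational(1, 2))), -40) = Add(-40, Mul(Rational(1877, 148), I, Pow(33, Rational(1, 2))))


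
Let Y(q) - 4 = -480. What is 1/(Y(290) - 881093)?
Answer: -1/881569 ≈ -1.1343e-6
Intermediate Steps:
Y(q) = -476 (Y(q) = 4 - 480 = -476)
1/(Y(290) - 881093) = 1/(-476 - 881093) = 1/(-881569) = -1/881569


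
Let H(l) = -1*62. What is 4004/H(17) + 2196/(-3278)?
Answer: -3315316/50809 ≈ -65.251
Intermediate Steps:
H(l) = -62
4004/H(17) + 2196/(-3278) = 4004/(-62) + 2196/(-3278) = 4004*(-1/62) + 2196*(-1/3278) = -2002/31 - 1098/1639 = -3315316/50809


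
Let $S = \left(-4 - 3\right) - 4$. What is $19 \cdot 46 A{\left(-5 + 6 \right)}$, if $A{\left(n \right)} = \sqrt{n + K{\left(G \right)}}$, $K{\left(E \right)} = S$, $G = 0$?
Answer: $874 i \sqrt{10} \approx 2763.8 i$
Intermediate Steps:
$S = -11$ ($S = -7 - 4 = -11$)
$K{\left(E \right)} = -11$
$A{\left(n \right)} = \sqrt{-11 + n}$ ($A{\left(n \right)} = \sqrt{n - 11} = \sqrt{-11 + n}$)
$19 \cdot 46 A{\left(-5 + 6 \right)} = 19 \cdot 46 \sqrt{-11 + \left(-5 + 6\right)} = 874 \sqrt{-11 + 1} = 874 \sqrt{-10} = 874 i \sqrt{10}$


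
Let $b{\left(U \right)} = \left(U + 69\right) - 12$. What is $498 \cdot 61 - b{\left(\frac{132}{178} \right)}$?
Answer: $\frac{2698503}{89} \approx 30320.0$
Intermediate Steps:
$b{\left(U \right)} = 57 + U$ ($b{\left(U \right)} = \left(69 + U\right) - 12 = 57 + U$)
$498 \cdot 61 - b{\left(\frac{132}{178} \right)} = 498 \cdot 61 - \left(57 + \frac{132}{178}\right) = 30378 - \left(57 + 132 \cdot \frac{1}{178}\right) = 30378 - \left(57 + \frac{66}{89}\right) = 30378 - \frac{5139}{89} = \frac{2698503}{89}$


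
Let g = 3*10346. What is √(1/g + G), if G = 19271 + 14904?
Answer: √32922740679738/31038 ≈ 184.86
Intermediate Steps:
G = 34175
g = 31038
√(1/g + G) = √(1/31038 + 34175) = √(1060723651/31038) = √32922740679738/31038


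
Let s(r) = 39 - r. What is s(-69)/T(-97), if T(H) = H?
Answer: -108/97 ≈ -1.1134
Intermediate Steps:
s(-69)/T(-97) = (39 - 1*(-69))/(-97) = (39 + 69)*(-1/97) = 108*(-1/97) = -108/97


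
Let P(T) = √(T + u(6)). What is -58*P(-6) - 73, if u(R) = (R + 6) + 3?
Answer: -247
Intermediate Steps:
u(R) = 9 + R (u(R) = (6 + R) + 3 = 9 + R)
P(T) = √(15 + T) (P(T) = √(T + (9 + 6)) = √(T + 15) = √(15 + T))
-58*P(-6) - 73 = -58*√(15 - 6) - 73 = -58*√9 - 73 = -58*3 - 73 = -174 - 73 = -247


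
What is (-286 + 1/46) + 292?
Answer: 277/46 ≈ 6.0217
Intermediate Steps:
(-286 + 1/46) + 292 = -13155/46 + 292 = 277/46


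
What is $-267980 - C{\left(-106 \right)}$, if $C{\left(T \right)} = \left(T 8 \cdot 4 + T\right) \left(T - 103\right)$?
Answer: $-999062$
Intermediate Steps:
$C{\left(T \right)} = 33 T \left(-103 + T\right)$ ($C{\left(T \right)} = \left(8 T 4 + T\right) \left(-103 + T\right) = \left(32 T + T\right) \left(-103 + T\right) = 33 T \left(-103 + T\right)$)
$-267980 - C{\left(-106 \right)} = -267980 - 33 \left(-106\right) \left(-103 - 106\right) = -267980 - 33 \left(-106\right) \left(-209\right) = -267980 - 731082 = -999062$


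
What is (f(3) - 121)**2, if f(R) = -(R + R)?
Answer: 16129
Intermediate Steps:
f(R) = -2*R
(f(3) - 121)**2 = (-2*3 - 121)**2 = (-6 - 121)**2 = (-127)**2 = 16129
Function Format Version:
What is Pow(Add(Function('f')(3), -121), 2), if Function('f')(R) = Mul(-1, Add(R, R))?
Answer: 16129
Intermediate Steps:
Function('f')(R) = Mul(-2, R) (Function('f')(R) = Mul(-1, Mul(2, R)) = Mul(-2, R))
Pow(Add(Function('f')(3), -121), 2) = Pow(Add(Mul(-2, 3), -121), 2) = Pow(Add(-6, -121), 2) = Pow(-127, 2) = 16129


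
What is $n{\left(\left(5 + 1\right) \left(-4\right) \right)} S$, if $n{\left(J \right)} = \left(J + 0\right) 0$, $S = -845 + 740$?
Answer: $0$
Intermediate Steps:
$S = -105$
$n{\left(J \right)} = 0$ ($n{\left(J \right)} = J 0 = 0$)
$n{\left(\left(5 + 1\right) \left(-4\right) \right)} S = 0 \left(-105\right) = 0$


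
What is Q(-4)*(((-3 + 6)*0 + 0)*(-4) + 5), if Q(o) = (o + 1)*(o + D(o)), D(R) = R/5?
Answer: 72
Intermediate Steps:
D(R) = R/5 (D(R) = R*(⅕) = R/5)
Q(o) = 6*o*(1 + o)/5 (Q(o) = (o + 1)*(o + o/5) = (1 + o)*(6*o/5) = 6*o*(1 + o)/5)
Q(-4)*(((-3 + 6)*0 + 0)*(-4) + 5) = ((6/5)*(-4)*(1 - 4))*(((-3 + 6)*0 + 0)*(-4) + 5) = ((6/5)*(-4)*(-3))*((3*0 + 0)*(-4) + 5) = 72*((0 + 0)*(-4) + 5)/5 = 72*(0*(-4) + 5)/5 = 72*(0 + 5)/5 = (72/5)*5 = 72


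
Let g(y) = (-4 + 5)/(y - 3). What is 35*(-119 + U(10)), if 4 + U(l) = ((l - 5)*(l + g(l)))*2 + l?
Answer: -405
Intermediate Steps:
g(y) = 1/(-3 + y)
U(l) = -4 + l + 2*(-5 + l)*(l + 1/(-3 + l)) (U(l) = -4 + (((l - 5)*(l + 1/(-3 + l)))*2 + l) = -4 + (((-5 + l)*(l + 1/(-3 + l)))*2 + l) = -4 + (2*(-5 + l)*(l + 1/(-3 + l)) + l) = -4 + (l + 2*(-5 + l)*(l + 1/(-3 + l))) = -4 + l + 2*(-5 + l)*(l + 1/(-3 + l)))
35*(-119 + U(10)) = 35*(-119 + (2 - 15*10² + 2*10³ + 25*10)/(-3 + 10)) = 35*(-119 + (2 - 15*100 + 2*1000 + 250)/7) = 35*(-119 + (2 - 1500 + 2000 + 250)/7) = 35*(-119 + (⅐)*752) = 35*(-119 + 752/7) = 35*(-81/7) = -405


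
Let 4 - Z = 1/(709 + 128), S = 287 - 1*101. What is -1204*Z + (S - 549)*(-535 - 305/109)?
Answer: 17371326328/91233 ≈ 1.9041e+5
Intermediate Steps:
S = 186 (S = 287 - 101 = 186)
Z = 3347/837 (Z = 4 - 1/(709 + 128) = 4 - 1/837 = 3347/837 ≈ 3.9988)
-1204*Z + (S - 549)*(-535 - 305/109) = -1204*3347/837 + (186 - 549)*(-535 - 305/109) = -4029788/837 - 363*(-535 - 305*1/109) = -4029788/837 - 363*(-535 - 305/109) = -4029788/837 - 363*(-58620/109) = -4029788/837 + 21279060/109 = 17371326328/91233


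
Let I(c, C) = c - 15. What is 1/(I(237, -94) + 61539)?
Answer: 1/61761 ≈ 1.6191e-5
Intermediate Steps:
I(c, C) = -15 + c
1/(I(237, -94) + 61539) = 1/((-15 + 237) + 61539) = 1/(222 + 61539) = 1/61761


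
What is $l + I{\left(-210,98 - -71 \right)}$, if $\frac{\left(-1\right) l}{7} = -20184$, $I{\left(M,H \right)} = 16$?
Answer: $141304$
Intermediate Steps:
$l = 141288$ ($l = \left(-7\right) \left(-20184\right) = 141288$)
$l + I{\left(-210,98 - -71 \right)} = 141288 + 16 = 141304$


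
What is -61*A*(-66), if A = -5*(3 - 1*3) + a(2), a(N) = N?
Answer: 8052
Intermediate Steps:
A = 2 (A = -5*(3 - 1*3) + 2 = -5*(3 - 3) + 2 = -5*0 + 2 = 0 + 2 = 2)
-61*A*(-66) = -61*2*(-66) = -122*(-66) = 8052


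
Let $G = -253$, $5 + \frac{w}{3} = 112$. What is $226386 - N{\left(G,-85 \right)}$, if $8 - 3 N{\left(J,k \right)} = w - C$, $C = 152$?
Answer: $\frac{679319}{3} \approx 2.2644 \cdot 10^{5}$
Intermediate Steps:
$w = 321$ ($w = -15 + 3 \cdot 112 = -15 + 336 = 321$)
$N{\left(J,k \right)} = - \frac{161}{3}$ ($N{\left(J,k \right)} = \frac{8}{3} - \frac{321 - 152}{3} = \frac{8}{3} - \frac{169}{3} = - \frac{161}{3}$)
$226386 - N{\left(G,-85 \right)} = 226386 - - \frac{161}{3} = 226386 + \frac{161}{3} = \frac{679319}{3}$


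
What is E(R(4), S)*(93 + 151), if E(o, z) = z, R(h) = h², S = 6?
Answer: 1464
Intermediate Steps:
E(R(4), S)*(93 + 151) = 6*(93 + 151) = 6*244 = 1464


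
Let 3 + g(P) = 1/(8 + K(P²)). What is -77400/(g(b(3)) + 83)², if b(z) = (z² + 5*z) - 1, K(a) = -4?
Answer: -137600/11449 ≈ -12.019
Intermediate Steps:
b(z) = -1 + z² + 5*z
g(P) = -11/4 (g(P) = -3 + 1/(8 - 4) = -3 + 1/4 = -3 + ¼ = -11/4)
-77400/(g(b(3)) + 83)² = -77400/(-11/4 + 83)² = -77400/((321/4)²) = -77400/103041/16 = -77400*16/103041 = -137600/11449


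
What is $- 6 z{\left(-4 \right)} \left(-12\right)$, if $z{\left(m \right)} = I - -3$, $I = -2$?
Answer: $72$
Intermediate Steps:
$z{\left(m \right)} = 1$ ($z{\left(m \right)} = -2 - -3 = -2 + 3 = 1$)
$- 6 z{\left(-4 \right)} \left(-12\right) = \left(-6\right) 1 \left(-12\right) = \left(-6\right) \left(-12\right) = 72$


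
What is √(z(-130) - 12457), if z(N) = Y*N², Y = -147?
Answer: I*√2496757 ≈ 1580.1*I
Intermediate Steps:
z(N) = -147*N²
√(z(-130) - 12457) = √(-147*(-130)² - 12457) = √(-147*16900 - 12457) = √(-2484300 - 12457) = √(-2496757) = I*√2496757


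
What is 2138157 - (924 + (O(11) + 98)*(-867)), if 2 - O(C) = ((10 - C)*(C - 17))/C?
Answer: 24458061/11 ≈ 2.2235e+6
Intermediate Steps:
O(C) = 2 - (-17 + C)*(10 - C)/C (O(C) = 2 - (10 - C)*(C - 17)/C = 2 - (10 - C)*(-17 + C)/C = 2 - (-17 + C)*(10 - C)/C)
2138157 - (924 + (O(11) + 98)*(-867)) = 2138157 - (924 + ((-25 + 11 + 170/11) + 98)*(-867)) = 2138157 - (924 + (16/11 + 98)*(-867)) = 2138157 - (924 + (1094/11)*(-867)) = 2138157 - (924 - 948498/11) = 2138157 - 1*(-938334/11) = 2138157 + 938334/11 = 24458061/11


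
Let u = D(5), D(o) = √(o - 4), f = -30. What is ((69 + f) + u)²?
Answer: 1600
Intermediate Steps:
D(o) = √(-4 + o)
u = 1 (u = √(-4 + 5) = √1 = 1)
((69 + f) + u)² = ((69 - 30) + 1)² = (39 + 1)² = 40² = 1600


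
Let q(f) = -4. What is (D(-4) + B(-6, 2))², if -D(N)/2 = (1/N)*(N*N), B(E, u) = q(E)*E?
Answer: 1024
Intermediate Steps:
B(E, u) = -4*E
D(N) = -2*N (D(N) = -2*1/N*N*N = -2*N²/N = -2*N)
(D(-4) + B(-6, 2))² = (-2*(-4) - 4*(-6))² = (8 + 24)² = 32² = 1024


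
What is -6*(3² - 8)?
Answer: -6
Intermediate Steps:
-6*(3² - 8) = -6*(9 - 8) = -6*1 = -6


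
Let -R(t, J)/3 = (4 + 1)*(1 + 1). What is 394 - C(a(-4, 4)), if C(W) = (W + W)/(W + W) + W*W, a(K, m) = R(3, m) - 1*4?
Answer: -763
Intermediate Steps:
R(t, J) = -30 (R(t, J) = -3*(4 + 1)*(1 + 1) = -15*2 = -3*10 = -30)
a(K, m) = -34 (a(K, m) = -30 - 1*4 = -30 - 4 = -34)
C(W) = 1 + W**2 (C(W) = (2*W)/((2*W)) + W**2 = (2*W)*(1/(2*W)) + W**2 = 1 + W**2)
394 - C(a(-4, 4)) = 394 - (1 + (-34)**2) = 394 - (1 + 1156) = 394 - 1*1157 = 394 - 1157 = -763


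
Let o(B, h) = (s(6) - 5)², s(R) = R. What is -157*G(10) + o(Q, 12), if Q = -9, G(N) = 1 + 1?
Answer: -313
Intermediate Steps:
G(N) = 2
o(B, h) = 1 (o(B, h) = (6 - 5)² = 1² = 1)
-157*G(10) + o(Q, 12) = -157*2 + 1 = -314 + 1 = -313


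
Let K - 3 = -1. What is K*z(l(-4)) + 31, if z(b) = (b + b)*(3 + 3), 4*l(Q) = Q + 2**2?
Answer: 31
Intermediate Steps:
K = 2 (K = 3 - 1 = 2)
l(Q) = 1 + Q/4 (l(Q) = (Q + 2**2)/4 = (Q + 4)/4 = (4 + Q)/4 = 1 + Q/4)
z(b) = 12*b (z(b) = (2*b)*6 = 12*b)
K*z(l(-4)) + 31 = 2*(12*(1 + (1/4)*(-4))) + 31 = 2*(12*(1 - 1)) + 31 = 2*(12*0) + 31 = 2*0 + 31 = 0 + 31 = 31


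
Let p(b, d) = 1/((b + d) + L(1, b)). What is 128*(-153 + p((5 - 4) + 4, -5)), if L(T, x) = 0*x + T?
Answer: -19456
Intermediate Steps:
L(T, x) = T (L(T, x) = 0 + T = T)
p(b, d) = 1/(1 + b + d) (p(b, d) = 1/((b + d) + 1) = 1/(1 + b + d))
128*(-153 + p((5 - 4) + 4, -5)) = 128*(-153 + 1/(1 + ((5 - 4) + 4) - 5)) = 128*(-153 + 1/(1 + (1 + 4) - 5)) = 128*(-153 + 1/(1 + 5 - 5)) = 128*(-153 + 1/1) = 128*(-153 + 1) = 128*(-152) = -19456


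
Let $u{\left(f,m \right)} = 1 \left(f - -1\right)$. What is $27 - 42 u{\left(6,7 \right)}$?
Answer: $-267$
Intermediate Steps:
$u{\left(f,m \right)} = 1 + f$ ($u{\left(f,m \right)} = 1 \left(f + 1\right) = 1 \left(1 + f\right) = 1 + f$)
$27 - 42 u{\left(6,7 \right)} = 27 - 42 \left(1 + 6\right) = 27 - 294 = -267$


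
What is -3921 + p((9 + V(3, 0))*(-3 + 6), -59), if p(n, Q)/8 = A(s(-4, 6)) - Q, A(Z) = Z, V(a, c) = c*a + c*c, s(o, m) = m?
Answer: -3401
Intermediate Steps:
V(a, c) = c**2 + a*c (V(a, c) = a*c + c**2 = c**2 + a*c)
p(n, Q) = 48 - 8*Q (p(n, Q) = 8*(6 - Q) = 48 - 8*Q)
-3921 + p((9 + V(3, 0))*(-3 + 6), -59) = -3921 + (48 - 8*(-59)) = -3921 + (48 + 472) = -3921 + 520 = -3401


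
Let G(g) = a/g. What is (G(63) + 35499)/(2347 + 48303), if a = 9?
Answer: 124247/177275 ≈ 0.70087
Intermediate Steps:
G(g) = 9/g
(G(63) + 35499)/(2347 + 48303) = (9/63 + 35499)/(2347 + 48303) = (9*(1/63) + 35499)/50650 = (⅐ + 35499)*(1/50650) = (248494/7)*(1/50650) = 124247/177275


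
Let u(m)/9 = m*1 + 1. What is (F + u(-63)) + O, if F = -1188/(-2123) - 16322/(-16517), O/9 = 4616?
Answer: 130659326048/3187781 ≈ 40988.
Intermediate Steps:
O = 41544 (O = 9*4616 = 41544)
F = 4933982/3187781 (F = -1188*(-1/2123) - 16322*(-1/16517) = 108/193 + 16322/16517 = 4933982/3187781 ≈ 1.5478)
u(m) = 9 + 9*m (u(m) = 9*(m*1 + 1) = 9*(m + 1) = 9*(1 + m) = 9 + 9*m)
(F + u(-63)) + O = (4933982/3187781 + (9 + 9*(-63))) + 41544 = (4933982/3187781 + (9 - 567)) + 41544 = (4933982/3187781 - 558) + 41544 = -1773847816/3187781 + 41544 = 130659326048/3187781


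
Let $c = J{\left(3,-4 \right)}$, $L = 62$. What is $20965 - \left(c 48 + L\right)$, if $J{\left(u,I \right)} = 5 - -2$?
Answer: $20567$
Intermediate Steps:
$J{\left(u,I \right)} = 7$ ($J{\left(u,I \right)} = 5 + 2 = 7$)
$c = 7$
$20965 - \left(c 48 + L\right) = 20965 - \left(7 \cdot 48 + 62\right) = 20965 - \left(336 + 62\right) = 20965 - 398 = 20567$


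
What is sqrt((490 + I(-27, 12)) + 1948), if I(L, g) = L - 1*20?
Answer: sqrt(2391) ≈ 48.898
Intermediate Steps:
I(L, g) = -20 + L (I(L, g) = L - 20 = -20 + L)
sqrt((490 + I(-27, 12)) + 1948) = sqrt((490 + (-20 - 27)) + 1948) = sqrt((490 - 47) + 1948) = sqrt(443 + 1948) = sqrt(2391)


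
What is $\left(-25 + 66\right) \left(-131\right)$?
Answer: $-5371$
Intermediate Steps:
$\left(-25 + 66\right) \left(-131\right) = 41 \left(-131\right) = -5371$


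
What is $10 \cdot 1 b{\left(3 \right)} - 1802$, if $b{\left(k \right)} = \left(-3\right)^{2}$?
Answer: $-1712$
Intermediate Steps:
$b{\left(k \right)} = 9$
$10 \cdot 1 b{\left(3 \right)} - 1802 = 10 \cdot 1 \cdot 9 - 1802 = 10 \cdot 9 - 1802 = 90 - 1802 = -1712$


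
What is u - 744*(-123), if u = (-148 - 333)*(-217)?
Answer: 195889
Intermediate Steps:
u = 104377 (u = -481*(-217) = 104377)
u - 744*(-123) = 104377 - 744*(-123) = 104377 + 91512 = 195889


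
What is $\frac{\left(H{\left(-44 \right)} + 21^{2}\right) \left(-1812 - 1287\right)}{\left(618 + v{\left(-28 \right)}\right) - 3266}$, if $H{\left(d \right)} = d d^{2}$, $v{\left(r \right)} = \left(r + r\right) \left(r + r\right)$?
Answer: $\frac{262618557}{488} \approx 5.3815 \cdot 10^{5}$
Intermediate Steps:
$v{\left(r \right)} = 4 r^{2}$ ($v{\left(r \right)} = 2 r 2 r = 4 r^{2}$)
$H{\left(d \right)} = d^{3}$
$\frac{\left(H{\left(-44 \right)} + 21^{2}\right) \left(-1812 - 1287\right)}{\left(618 + v{\left(-28 \right)}\right) - 3266} = \frac{\left(\left(-44\right)^{3} + 21^{2}\right) \left(-1812 - 1287\right)}{\left(618 + 4 \left(-28\right)^{2}\right) - 3266} = \frac{\left(-85184 + 441\right) \left(-3099\right)}{\left(618 + 4 \cdot 784\right) - 3266} = \frac{\left(-84743\right) \left(-3099\right)}{\left(618 + 3136\right) - 3266} = \frac{262618557}{3754 - 3266} = \frac{262618557}{488}$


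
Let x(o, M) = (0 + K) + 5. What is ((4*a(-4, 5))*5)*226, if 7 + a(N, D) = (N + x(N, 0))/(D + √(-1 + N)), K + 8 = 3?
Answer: 4520*(-7*√5 + 39*I)/(√5 - 5*I) ≈ -34653.0 + 1347.6*I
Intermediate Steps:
K = -5 (K = -8 + 3 = -5)
x(o, M) = 0 (x(o, M) = (0 - 5) + 5 = -5 + 5 = 0)
a(N, D) = -7 + N/(D + √(-1 + N)) (a(N, D) = -7 + (N + 0)/(D + √(-1 + N)) = -7 + N/(D + √(-1 + N)))
((4*a(-4, 5))*5)*226 = ((4*((-4 - 7*5 - 7*√(-1 - 4))/(5 + √(-1 - 4))))*5)*226 = ((4*((-4 - 35 - 7*I*√5)/(5 + √(-5))))*5)*226 = ((4*((-4 - 35 - 7*I*√5)/(5 + I*√5)))*5)*226 = ((4*((-39 - 7*I*√5)/(5 + I*√5)))*5)*226 = ((4*(-39 - 7*I*√5)/(5 + I*√5))*5)*226 = (20*(-39 - 7*I*√5)/(5 + I*√5))*226 = 4520*(-39 - 7*I*√5)/(5 + I*√5)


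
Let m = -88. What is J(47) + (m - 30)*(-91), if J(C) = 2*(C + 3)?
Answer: 10838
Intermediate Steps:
J(C) = 6 + 2*C (J(C) = 2*(3 + C) = 6 + 2*C)
J(47) + (m - 30)*(-91) = (6 + 2*47) + (-88 - 30)*(-91) = (6 + 94) - 118*(-91) = 100 + 10738 = 10838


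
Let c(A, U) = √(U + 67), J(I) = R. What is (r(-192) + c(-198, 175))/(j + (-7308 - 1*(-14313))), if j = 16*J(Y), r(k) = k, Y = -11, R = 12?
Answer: -64/2399 + 11*√2/7197 ≈ -0.024516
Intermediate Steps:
J(I) = 12
j = 192 (j = 16*12 = 192)
c(A, U) = √(67 + U)
(r(-192) + c(-198, 175))/(j + (-7308 - 1*(-14313))) = (-192 + √(67 + 175))/(192 + (-7308 - 1*(-14313))) = (-192 + √242)/(192 + (-7308 + 14313)) = (-192 + 11*√2)/(192 + 7005) = (-192 + 11*√2)/7197 = (-192 + 11*√2)*(1/7197) = -64/2399 + 11*√2/7197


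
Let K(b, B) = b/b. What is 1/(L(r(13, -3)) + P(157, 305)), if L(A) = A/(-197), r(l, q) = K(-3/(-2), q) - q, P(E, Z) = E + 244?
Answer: 197/78993 ≈ 0.0024939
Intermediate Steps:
P(E, Z) = 244 + E
K(b, B) = 1
r(l, q) = 1 - q
L(A) = -A/197 (L(A) = A*(-1/197) = -A/197)
1/(L(r(13, -3)) + P(157, 305)) = 1/(-(1 - 1*(-3))/197 + (244 + 157)) = 1/(-(1 + 3)/197 + 401) = 1/(-1/197*4 + 401) = 1/(-4/197 + 401) = 1/(78993/197) = 197/78993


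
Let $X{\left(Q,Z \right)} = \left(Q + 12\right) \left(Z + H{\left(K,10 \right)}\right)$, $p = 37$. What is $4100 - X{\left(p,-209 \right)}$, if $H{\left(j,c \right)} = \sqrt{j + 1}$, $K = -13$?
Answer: $14341 - 98 i \sqrt{3} \approx 14341.0 - 169.74 i$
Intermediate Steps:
$H{\left(j,c \right)} = \sqrt{1 + j}$
$X{\left(Q,Z \right)} = \left(12 + Q\right) \left(Z + 2 i \sqrt{3}\right)$ ($X{\left(Q,Z \right)} = \left(Q + 12\right) \left(Z + \sqrt{1 - 13}\right) = \left(12 + Q\right) \left(Z + \sqrt{-12}\right) = \left(12 + Q\right) \left(Z + 2 i \sqrt{3}\right)$)
$4100 - X{\left(p,-209 \right)} = 4100 - \left(12 \left(-209\right) + 37 \left(-209\right) + 24 i \sqrt{3} + 2 i 37 \sqrt{3}\right) = 4100 - \left(-2508 - 7733 + 24 i \sqrt{3} + 74 i \sqrt{3}\right) = 4100 - \left(-10241 + 98 i \sqrt{3}\right) = 4100 + \left(10241 - 98 i \sqrt{3}\right) = 14341 - 98 i \sqrt{3}$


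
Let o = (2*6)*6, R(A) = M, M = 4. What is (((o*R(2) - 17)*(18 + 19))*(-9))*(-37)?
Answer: 3338991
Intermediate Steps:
R(A) = 4
o = 72 (o = 12*6 = 72)
(((o*R(2) - 17)*(18 + 19))*(-9))*(-37) = (((72*4 - 17)*(18 + 19))*(-9))*(-37) = (((288 - 17)*37)*(-9))*(-37) = ((271*37)*(-9))*(-37) = (10027*(-9))*(-37) = -90243*(-37) = 3338991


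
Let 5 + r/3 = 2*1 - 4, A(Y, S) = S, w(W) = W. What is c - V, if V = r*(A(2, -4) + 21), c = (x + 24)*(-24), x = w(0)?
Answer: -219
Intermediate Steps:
r = -21 (r = -15 + 3*(2*1 - 4) = -15 + 3*(2 - 4) = -15 + 3*(-2) = -15 - 6 = -21)
x = 0
c = -576 (c = (0 + 24)*(-24) = 24*(-24) = -576)
V = -357 (V = -21*(-4 + 21) = -21*17 = -357)
c - V = -576 - 1*(-357) = -576 + 357 = -219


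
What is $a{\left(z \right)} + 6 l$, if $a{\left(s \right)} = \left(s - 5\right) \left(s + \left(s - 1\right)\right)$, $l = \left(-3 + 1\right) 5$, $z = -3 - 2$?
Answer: $50$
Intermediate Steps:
$z = -5$ ($z = -3 - 2 = -5$)
$l = -10$ ($l = \left(-2\right) 5 = -10$)
$a{\left(s \right)} = \left(-1 + 2 s\right) \left(-5 + s\right)$ ($a{\left(s \right)} = \left(-5 + s\right) \left(s + \left(s - 1\right)\right) = \left(-5 + s\right) \left(s + \left(-1 + s\right)\right) = \left(-5 + s\right) \left(-1 + 2 s\right) = \left(-1 + 2 s\right) \left(-5 + s\right)$)
$a{\left(z \right)} + 6 l = \left(5 - -55 + 2 \left(-5\right)^{2}\right) + 6 \left(-10\right) = \left(5 + 55 + 2 \cdot 25\right) - 60 = \left(5 + 55 + 50\right) - 60 = 110 - 60 = 50$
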